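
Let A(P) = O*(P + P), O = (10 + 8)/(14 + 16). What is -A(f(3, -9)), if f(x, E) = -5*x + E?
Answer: 144/5 ≈ 28.800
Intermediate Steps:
f(x, E) = E - 5*x
O = 3/5 (O = 18/30 = 18*(1/30) = 3/5 ≈ 0.60000)
A(P) = 6*P/5 (A(P) = 3*(P + P)/5 = 3*(2*P)/5 = 6*P/5)
-A(f(3, -9)) = -6*(-9 - 5*3)/5 = -6*(-9 - 15)/5 = -6*(-24)/5 = -1*(-144/5) = 144/5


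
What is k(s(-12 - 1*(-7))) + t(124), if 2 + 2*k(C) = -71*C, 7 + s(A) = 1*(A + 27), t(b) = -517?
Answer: -2101/2 ≈ -1050.5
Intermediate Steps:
s(A) = 20 + A (s(A) = -7 + 1*(A + 27) = -7 + 1*(27 + A) = -7 + (27 + A) = 20 + A)
k(C) = -1 - 71*C/2 (k(C) = -1 + (-71*C)/2 = -1 - 71*C/2)
k(s(-12 - 1*(-7))) + t(124) = (-1 - 71*(20 + (-12 - 1*(-7)))/2) - 517 = (-1 - 71*(20 + (-12 + 7))/2) - 517 = (-1 - 71*(20 - 5)/2) - 517 = (-1 - 71/2*15) - 517 = (-1 - 1065/2) - 517 = -1067/2 - 517 = -2101/2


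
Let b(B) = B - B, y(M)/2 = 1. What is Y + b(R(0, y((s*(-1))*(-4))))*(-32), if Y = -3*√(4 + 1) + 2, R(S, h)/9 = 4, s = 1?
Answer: 2 - 3*√5 ≈ -4.7082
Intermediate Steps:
y(M) = 2 (y(M) = 2*1 = 2)
R(S, h) = 36 (R(S, h) = 9*4 = 36)
b(B) = 0
Y = 2 - 3*√5 (Y = -3*√5 + 2 = 2 - 3*√5 ≈ -4.7082)
Y + b(R(0, y((s*(-1))*(-4))))*(-32) = (2 - 3*√5) + 0*(-32) = (2 - 3*√5) + 0 = 2 - 3*√5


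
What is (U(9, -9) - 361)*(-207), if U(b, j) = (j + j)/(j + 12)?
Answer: 75969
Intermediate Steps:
U(b, j) = 2*j/(12 + j) (U(b, j) = (2*j)/(12 + j) = 2*j/(12 + j))
(U(9, -9) - 361)*(-207) = (2*(-9)/(12 - 9) - 361)*(-207) = (2*(-9)/3 - 361)*(-207) = (2*(-9)*(1/3) - 361)*(-207) = (-6 - 361)*(-207) = -367*(-207) = 75969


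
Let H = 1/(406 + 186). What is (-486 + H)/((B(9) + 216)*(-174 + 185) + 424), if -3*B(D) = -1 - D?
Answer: -863133/5037920 ≈ -0.17133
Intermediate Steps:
B(D) = ⅓ + D/3 (B(D) = -(-1 - D)/3 = ⅓ + D/3)
H = 1/592 ≈ 0.0016892
(-486 + H)/((B(9) + 216)*(-174 + 185) + 424) = (-486 + 1/592)/(((⅓ + (⅓)*9) + 216)*(-174 + 185) + 424) = -287711/(592*(((⅓ + 3) + 216)*11 + 424)) = -287711/(592*((10/3 + 216)*11 + 424)) = -287711/(592*((658/3)*11 + 424)) = -287711/(592*(7238/3 + 424)) = -287711/(592*8510/3) = -287711/592*3/8510 = -863133/5037920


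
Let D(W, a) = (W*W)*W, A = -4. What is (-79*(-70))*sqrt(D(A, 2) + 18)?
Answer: 5530*I*sqrt(46) ≈ 37506.0*I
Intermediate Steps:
D(W, a) = W**3 (D(W, a) = W**2*W = W**3)
(-79*(-70))*sqrt(D(A, 2) + 18) = (-79*(-70))*sqrt((-4)**3 + 18) = 5530*sqrt(-64 + 18) = 5530*sqrt(-46) = 5530*(I*sqrt(46)) = 5530*I*sqrt(46)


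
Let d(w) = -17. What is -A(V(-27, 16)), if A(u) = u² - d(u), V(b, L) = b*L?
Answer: -186641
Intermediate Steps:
V(b, L) = L*b
A(u) = 17 + u² (A(u) = u² - 1*(-17) = u² + 17 = 17 + u²)
-A(V(-27, 16)) = -(17 + (16*(-27))²) = -(17 + (-432)²) = -(17 + 186624) = -1*186641 = -186641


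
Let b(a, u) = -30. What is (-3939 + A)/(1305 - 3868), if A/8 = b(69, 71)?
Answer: 4179/2563 ≈ 1.6305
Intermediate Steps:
A = -240 (A = 8*(-30) = -240)
(-3939 + A)/(1305 - 3868) = (-3939 - 240)/(1305 - 3868) = -4179/(-2563) = -4179*(-1/2563) = 4179/2563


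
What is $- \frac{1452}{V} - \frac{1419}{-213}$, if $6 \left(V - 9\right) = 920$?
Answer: $- \frac{78925}{34577} \approx -2.2826$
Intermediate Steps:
$V = \frac{487}{3}$ ($V = 9 + \frac{1}{6} \cdot 920 = 9 + \frac{460}{3} = \frac{487}{3} \approx 162.33$)
$- \frac{1452}{V} - \frac{1419}{-213} = - \frac{1452}{\frac{487}{3}} - \frac{1419}{-213} = \left(-1452\right) \frac{3}{487} - - \frac{473}{71} = - \frac{4356}{487} + \frac{473}{71} = - \frac{78925}{34577}$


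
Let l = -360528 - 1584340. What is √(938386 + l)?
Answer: I*√1006482 ≈ 1003.2*I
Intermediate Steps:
l = -1944868
√(938386 + l) = √(938386 - 1944868) = √(-1006482) = I*√1006482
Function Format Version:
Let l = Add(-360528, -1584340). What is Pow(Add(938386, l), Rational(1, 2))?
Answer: Mul(I, Pow(1006482, Rational(1, 2))) ≈ Mul(1003.2, I)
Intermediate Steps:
l = -1944868
Pow(Add(938386, l), Rational(1, 2)) = Pow(Add(938386, -1944868), Rational(1, 2)) = Pow(-1006482, Rational(1, 2)) = Mul(I, Pow(1006482, Rational(1, 2)))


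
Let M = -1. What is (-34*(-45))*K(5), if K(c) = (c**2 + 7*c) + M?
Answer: 90270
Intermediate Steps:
K(c) = -1 + c**2 + 7*c (K(c) = (c**2 + 7*c) - 1 = -1 + c**2 + 7*c)
(-34*(-45))*K(5) = (-34*(-45))*(-1 + 5**2 + 7*5) = 1530*(-1 + 25 + 35) = 1530*59 = 90270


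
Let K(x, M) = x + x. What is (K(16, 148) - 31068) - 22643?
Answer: -53679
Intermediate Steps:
K(x, M) = 2*x
(K(16, 148) - 31068) - 22643 = (2*16 - 31068) - 22643 = (32 - 31068) - 22643 = -31036 - 22643 = -53679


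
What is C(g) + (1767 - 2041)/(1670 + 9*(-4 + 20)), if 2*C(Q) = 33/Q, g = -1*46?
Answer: -42535/83444 ≈ -0.50974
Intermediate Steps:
g = -46
C(Q) = 33/(2*Q) (C(Q) = (33/Q)/2 = 33/(2*Q))
C(g) + (1767 - 2041)/(1670 + 9*(-4 + 20)) = (33/2)/(-46) + (1767 - 2041)/(1670 + 9*(-4 + 20)) = (33/2)*(-1/46) - 274/(1670 + 9*16) = -33/92 - 274/(1670 + 144) = -33/92 - 274/1814 = -33/92 - 274*1/1814 = -33/92 - 137/907 = -42535/83444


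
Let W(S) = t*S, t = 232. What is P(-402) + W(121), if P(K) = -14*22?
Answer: 27764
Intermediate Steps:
P(K) = -308
W(S) = 232*S
P(-402) + W(121) = -308 + 232*121 = -308 + 28072 = 27764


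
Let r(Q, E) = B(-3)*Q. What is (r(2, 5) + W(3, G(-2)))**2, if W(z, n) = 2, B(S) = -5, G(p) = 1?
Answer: 64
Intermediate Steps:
r(Q, E) = -5*Q
(r(2, 5) + W(3, G(-2)))**2 = (-5*2 + 2)**2 = (-10 + 2)**2 = (-8)**2 = 64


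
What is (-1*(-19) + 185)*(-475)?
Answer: -96900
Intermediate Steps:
(-1*(-19) + 185)*(-475) = (19 + 185)*(-475) = 204*(-475) = -96900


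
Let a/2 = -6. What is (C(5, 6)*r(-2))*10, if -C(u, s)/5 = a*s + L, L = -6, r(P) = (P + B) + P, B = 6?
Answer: 7800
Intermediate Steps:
a = -12 (a = 2*(-6) = -12)
r(P) = 6 + 2*P (r(P) = (P + 6) + P = (6 + P) + P = 6 + 2*P)
C(u, s) = 30 + 60*s (C(u, s) = -5*(-12*s - 6) = -5*(-6 - 12*s) = 30 + 60*s)
(C(5, 6)*r(-2))*10 = ((30 + 60*6)*(6 + 2*(-2)))*10 = ((30 + 360)*(6 - 4))*10 = (390*2)*10 = 780*10 = 7800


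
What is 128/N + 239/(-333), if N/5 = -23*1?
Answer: -70109/38295 ≈ -1.8308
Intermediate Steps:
N = -115 (N = 5*(-23*1) = 5*(-23) = -115)
128/N + 239/(-333) = 128/(-115) + 239/(-333) = 128*(-1/115) + 239*(-1/333) = -128/115 - 239/333 = -70109/38295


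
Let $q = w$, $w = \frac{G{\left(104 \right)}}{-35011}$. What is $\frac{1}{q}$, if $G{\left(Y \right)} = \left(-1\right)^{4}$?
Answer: $-35011$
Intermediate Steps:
$G{\left(Y \right)} = 1$
$w = - \frac{1}{35011}$ ($w = 1 \frac{1}{-35011} = 1 \left(- \frac{1}{35011}\right) = - \frac{1}{35011} \approx -2.8562 \cdot 10^{-5}$)
$q = - \frac{1}{35011} \approx -2.8562 \cdot 10^{-5}$
$\frac{1}{q} = \frac{1}{- \frac{1}{35011}} = -35011$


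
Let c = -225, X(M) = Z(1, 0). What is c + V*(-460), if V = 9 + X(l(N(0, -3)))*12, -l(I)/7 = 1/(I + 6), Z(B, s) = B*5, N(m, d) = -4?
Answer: -31965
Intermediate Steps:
Z(B, s) = 5*B
l(I) = -7/(6 + I) (l(I) = -7/(I + 6) = -7/(6 + I))
X(M) = 5 (X(M) = 5*1 = 5)
V = 69 (V = 9 + 5*12 = 9 + 60 = 69)
c + V*(-460) = -225 + 69*(-460) = -225 - 31740 = -31965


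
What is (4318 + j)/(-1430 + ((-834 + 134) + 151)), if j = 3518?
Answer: -7836/1979 ≈ -3.9596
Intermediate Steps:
(4318 + j)/(-1430 + ((-834 + 134) + 151)) = (4318 + 3518)/(-1430 + ((-834 + 134) + 151)) = 7836/(-1430 + (-700 + 151)) = 7836/(-1430 - 549) = 7836/(-1979) = 7836*(-1/1979) = -7836/1979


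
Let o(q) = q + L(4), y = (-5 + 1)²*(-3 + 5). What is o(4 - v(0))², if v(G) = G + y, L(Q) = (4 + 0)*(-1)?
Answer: 1024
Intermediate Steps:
y = 32 (y = (-4)²*2 = 16*2 = 32)
L(Q) = -4 (L(Q) = 4*(-1) = -4)
v(G) = 32 + G (v(G) = G + 32 = 32 + G)
o(q) = -4 + q (o(q) = q - 4 = -4 + q)
o(4 - v(0))² = (-4 + (4 - (32 + 0)))² = (-4 + (4 - 1*32))² = (-4 + (4 - 32))² = (-4 - 28)² = (-32)² = 1024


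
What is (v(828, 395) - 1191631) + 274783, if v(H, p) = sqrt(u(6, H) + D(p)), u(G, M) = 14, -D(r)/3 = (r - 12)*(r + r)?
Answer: -916848 + 4*I*sqrt(56731) ≈ -9.1685e+5 + 952.73*I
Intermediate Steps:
D(r) = -6*r*(-12 + r) (D(r) = -3*(r - 12)*(r + r) = -3*(-12 + r)*2*r = -6*r*(-12 + r))
v(H, p) = sqrt(14 + 6*p*(12 - p))
(v(828, 395) - 1191631) + 274783 = (sqrt(2)*sqrt(7 - 3*395*(-12 + 395)) - 1191631) + 274783 = (sqrt(2)*sqrt(7 - 3*395*383) - 1191631) + 274783 = (sqrt(2)*sqrt(7 - 453855) - 1191631) + 274783 = (sqrt(2)*sqrt(-453848) - 1191631) + 274783 = (sqrt(2)*(2*I*sqrt(113462)) - 1191631) + 274783 = (4*I*sqrt(56731) - 1191631) + 274783 = (-1191631 + 4*I*sqrt(56731)) + 274783 = -916848 + 4*I*sqrt(56731)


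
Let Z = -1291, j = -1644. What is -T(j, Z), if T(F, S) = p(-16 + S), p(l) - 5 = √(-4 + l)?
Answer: -5 - I*√1311 ≈ -5.0 - 36.208*I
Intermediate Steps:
p(l) = 5 + √(-4 + l)
T(F, S) = 5 + √(-20 + S) (T(F, S) = 5 + √(-4 + (-16 + S)) = 5 + √(-20 + S))
-T(j, Z) = -(5 + √(-20 - 1291)) = -(5 + √(-1311)) = -(5 + I*√1311) = -5 - I*√1311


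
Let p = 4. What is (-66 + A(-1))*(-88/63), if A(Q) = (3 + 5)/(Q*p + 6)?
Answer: 5456/63 ≈ 86.603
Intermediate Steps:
A(Q) = 8/(6 + 4*Q) (A(Q) = (3 + 5)/(Q*4 + 6) = 8/(4*Q + 6) = 8/(6 + 4*Q))
(-66 + A(-1))*(-88/63) = (-66 + 4/(3 + 2*(-1)))*(-88/63) = (-66 + 4/(3 - 2))*(-88*1/63) = (-66 + 4/1)*(-88/63) = (-66 + 4*1)*(-88/63) = (-66 + 4)*(-88/63) = -62*(-88/63) = 5456/63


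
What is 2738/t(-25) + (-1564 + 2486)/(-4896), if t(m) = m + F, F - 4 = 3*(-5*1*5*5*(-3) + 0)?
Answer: 129035/56304 ≈ 2.2918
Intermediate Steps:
F = 1129 (F = 4 + 3*(-5*1*5*5*(-3) + 0) = 4 + 3*(-25*5*(-3) + 0) = 4 + 3*(-5*25*(-3) + 0) = 4 + 3*(-125*(-3) + 0) = 4 + 3*(375 + 0) = 4 + 3*375 = 4 + 1125 = 1129)
t(m) = 1129 + m (t(m) = m + 1129 = 1129 + m)
2738/t(-25) + (-1564 + 2486)/(-4896) = 2738/(1129 - 25) + (-1564 + 2486)/(-4896) = 2738/1104 + 922*(-1/4896) = 2738*(1/1104) - 461/2448 = 1369/552 - 461/2448 = 129035/56304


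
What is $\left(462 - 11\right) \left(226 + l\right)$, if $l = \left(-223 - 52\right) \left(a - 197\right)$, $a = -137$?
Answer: $41526276$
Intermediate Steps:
$l = 91850$ ($l = \left(-223 - 52\right) \left(-137 - 197\right) = \left(-275\right) \left(-334\right) = 91850$)
$\left(462 - 11\right) \left(226 + l\right) = \left(462 - 11\right) \left(226 + 91850\right) = 451 \cdot 92076 = 41526276$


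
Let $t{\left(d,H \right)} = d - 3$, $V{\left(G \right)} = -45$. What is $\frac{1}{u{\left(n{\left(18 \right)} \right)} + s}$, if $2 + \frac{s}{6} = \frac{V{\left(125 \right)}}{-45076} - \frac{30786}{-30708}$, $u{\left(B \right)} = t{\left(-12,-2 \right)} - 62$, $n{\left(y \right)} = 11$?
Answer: $- \frac{19224914}{1595259713} \approx -0.012051$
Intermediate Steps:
$t{\left(d,H \right)} = -3 + d$
$u{\left(B \right)} = -77$ ($u{\left(B \right)} = \left(-3 - 12\right) - 62 = -15 - 62 = -77$)
$s = - \frac{114941335}{19224914}$ ($s = -12 + 6 \left(- \frac{45}{-45076} - \frac{30786}{-30708}\right) = -12 + 6 \left(\left(-45\right) \left(- \frac{1}{45076}\right) - - \frac{5131}{5118}\right) = -12 + 6 \left(\frac{45}{45076} + \frac{5131}{5118}\right) = -12 + 6 \cdot \frac{115757633}{115349484} = -12 + \frac{115757633}{19224914} = - \frac{114941335}{19224914} \approx -5.9788$)
$\frac{1}{u{\left(n{\left(18 \right)} \right)} + s} = \frac{1}{-77 - \frac{114941335}{19224914}} = \frac{1}{- \frac{1595259713}{19224914}} = - \frac{19224914}{1595259713}$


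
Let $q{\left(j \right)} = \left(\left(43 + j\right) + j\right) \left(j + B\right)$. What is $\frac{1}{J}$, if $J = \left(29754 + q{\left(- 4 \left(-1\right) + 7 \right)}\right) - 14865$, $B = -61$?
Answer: $\frac{1}{11639} \approx 8.5918 \cdot 10^{-5}$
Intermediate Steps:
$q{\left(j \right)} = \left(-61 + j\right) \left(43 + 2 j\right)$ ($q{\left(j \right)} = \left(\left(43 + j\right) + j\right) \left(j - 61\right) = \left(43 + 2 j\right) \left(-61 + j\right) = \left(-61 + j\right) \left(43 + 2 j\right)$)
$J = 11639$ ($J = \left(29754 - \left(2623 - 2 \left(- 4 \left(-1\right) + 7\right)^{2} + 79 \left(- 4 \left(-1\right) + 7\right)\right)\right) - 14865 = \left(29754 - \left(2623 - 2 \left(\left(-1\right) \left(-4\right) + 7\right)^{2} + 79 \left(\left(-1\right) \left(-4\right) + 7\right)\right)\right) - 14865 = \left(29754 - \left(2623 - 2 \left(4 + 7\right)^{2} + 79 \left(4 + 7\right)\right)\right) - 14865 = \left(29754 - \left(3492 - 242\right)\right) - 14865 = \left(29754 - 3250\right) - 14865 = 26504 - 14865 = 11639$)
$\frac{1}{J} = \frac{1}{11639}$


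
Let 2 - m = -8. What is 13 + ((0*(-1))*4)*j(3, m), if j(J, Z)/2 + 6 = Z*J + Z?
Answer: 13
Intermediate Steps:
m = 10 (m = 2 - 1*(-8) = 2 + 8 = 10)
j(J, Z) = -12 + 2*Z + 2*J*Z (j(J, Z) = -12 + 2*(Z*J + Z) = -12 + 2*(J*Z + Z) = -12 + 2*(Z + J*Z) = -12 + (2*Z + 2*J*Z) = -12 + 2*Z + 2*J*Z)
13 + ((0*(-1))*4)*j(3, m) = 13 + ((0*(-1))*4)*(-12 + 2*10 + 2*3*10) = 13 + (0*4)*(-12 + 20 + 60) = 13 + 0*68 = 13 + 0 = 13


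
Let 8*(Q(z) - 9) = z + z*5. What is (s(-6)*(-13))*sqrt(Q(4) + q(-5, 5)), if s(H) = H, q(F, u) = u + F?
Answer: 156*sqrt(3) ≈ 270.20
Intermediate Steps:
q(F, u) = F + u
Q(z) = 9 + 3*z/4 (Q(z) = 9 + (z + z*5)/8 = 9 + (z + 5*z)/8 = 9 + (6*z)/8 = 9 + 3*z/4)
(s(-6)*(-13))*sqrt(Q(4) + q(-5, 5)) = (-6*(-13))*sqrt((9 + (3/4)*4) + (-5 + 5)) = 78*sqrt((9 + 3) + 0) = 78*sqrt(12 + 0) = 78*sqrt(12) = 78*(2*sqrt(3)) = 156*sqrt(3)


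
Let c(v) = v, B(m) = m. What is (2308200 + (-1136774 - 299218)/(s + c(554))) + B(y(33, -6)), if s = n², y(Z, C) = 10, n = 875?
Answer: 589500197866/255393 ≈ 2.3082e+6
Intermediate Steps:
s = 765625 (s = 875² = 765625)
(2308200 + (-1136774 - 299218)/(s + c(554))) + B(y(33, -6)) = (2308200 + (-1136774 - 299218)/(765625 + 554)) + 10 = (2308200 - 1435992/766179) + 10 = (2308200 - 1435992*1/766179) + 10 = (2308200 - 478664/255393) + 10 = 589497643936/255393 + 10 = 589500197866/255393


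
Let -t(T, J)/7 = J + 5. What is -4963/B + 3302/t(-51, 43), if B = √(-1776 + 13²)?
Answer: -1651/168 + 4963*I*√1607/1607 ≈ -9.8274 + 123.8*I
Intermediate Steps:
B = I*√1607 (B = √(-1776 + 169) = √(-1607) = I*√1607 ≈ 40.087*I)
t(T, J) = -35 - 7*J (t(T, J) = -7*(J + 5) = -7*(5 + J) = -35 - 7*J)
-4963/B + 3302/t(-51, 43) = -4963*(-I*√1607/1607) + 3302/(-35 - 7*43) = -(-4963)*I*√1607/1607 + 3302/(-35 - 301) = 4963*I*√1607/1607 + 3302/(-336) = 4963*I*√1607/1607 + 3302*(-1/336) = 4963*I*√1607/1607 - 1651/168 = -1651/168 + 4963*I*√1607/1607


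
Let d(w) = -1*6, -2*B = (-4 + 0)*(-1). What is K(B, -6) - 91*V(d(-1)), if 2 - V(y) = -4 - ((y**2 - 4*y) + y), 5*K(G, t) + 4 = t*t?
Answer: -27268/5 ≈ -5453.6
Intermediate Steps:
B = -2 (B = -(-4 + 0)*(-1)/2 = -(-2)*(-1) = -1/2*4 = -2)
K(G, t) = -4/5 + t**2/5 (K(G, t) = -4/5 + (t*t)/5 = -4/5 + t**2/5)
d(w) = -6
V(y) = 6 + y**2 - 3*y (V(y) = 2 - (-4 - ((y**2 - 4*y) + y)) = 2 - (-4 - (y**2 - 3*y)) = 2 - (-4 + (-y**2 + 3*y)) = 2 - (-4 - y**2 + 3*y) = 2 + (4 + y**2 - 3*y) = 6 + y**2 - 3*y)
K(B, -6) - 91*V(d(-1)) = (-4/5 + (1/5)*(-6)**2) - 91*(6 + (-6)**2 - 3*(-6)) = (-4/5 + (1/5)*36) - 91*(6 + 36 + 18) = (-4/5 + 36/5) - 91*60 = 32/5 - 5460 = -27268/5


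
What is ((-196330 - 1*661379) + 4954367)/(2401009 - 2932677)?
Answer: -2048329/265834 ≈ -7.7053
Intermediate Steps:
((-196330 - 1*661379) + 4954367)/(2401009 - 2932677) = ((-196330 - 661379) + 4954367)/(-531668) = (-857709 + 4954367)*(-1/531668) = 4096658*(-1/531668) = -2048329/265834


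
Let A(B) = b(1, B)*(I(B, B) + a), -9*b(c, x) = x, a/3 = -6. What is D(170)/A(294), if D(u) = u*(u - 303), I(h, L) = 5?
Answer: -4845/91 ≈ -53.242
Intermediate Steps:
a = -18 (a = 3*(-6) = -18)
b(c, x) = -x/9
A(B) = 13*B/9 (A(B) = (-B/9)*(5 - 18) = -B/9*(-13) = 13*B/9)
D(u) = u*(-303 + u)
D(170)/A(294) = (170*(-303 + 170))/(((13/9)*294)) = (170*(-133))/(1274/3) = -22610*3/1274 = -4845/91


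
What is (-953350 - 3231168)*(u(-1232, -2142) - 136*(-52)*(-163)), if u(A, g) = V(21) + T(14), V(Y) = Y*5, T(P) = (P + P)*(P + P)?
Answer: 4819924504746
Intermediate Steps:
T(P) = 4*P**2 (T(P) = (2*P)*(2*P) = 4*P**2)
V(Y) = 5*Y
u(A, g) = 889 (u(A, g) = 5*21 + 4*14**2 = 105 + 4*196 = 105 + 784 = 889)
(-953350 - 3231168)*(u(-1232, -2142) - 136*(-52)*(-163)) = (-953350 - 3231168)*(889 - 136*(-52)*(-163)) = -4184518*(889 + 7072*(-163)) = -4184518*(889 - 1152736) = -4184518*(-1151847) = 4819924504746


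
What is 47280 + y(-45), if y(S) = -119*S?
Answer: 52635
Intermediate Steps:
47280 + y(-45) = 47280 - 119*(-45) = 47280 + 5355 = 52635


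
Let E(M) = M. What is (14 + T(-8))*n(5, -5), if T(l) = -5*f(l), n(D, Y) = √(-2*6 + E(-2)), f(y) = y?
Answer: 54*I*√14 ≈ 202.05*I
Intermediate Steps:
n(D, Y) = I*√14 (n(D, Y) = √(-2*6 - 2) = √(-12 - 2) = √(-14) = I*√14)
T(l) = -5*l
(14 + T(-8))*n(5, -5) = (14 - 5*(-8))*(I*√14) = (14 + 40)*(I*√14) = 54*(I*√14) = 54*I*√14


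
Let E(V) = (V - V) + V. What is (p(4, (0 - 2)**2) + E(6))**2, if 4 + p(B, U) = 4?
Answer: 36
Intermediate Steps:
p(B, U) = 0 (p(B, U) = -4 + 4 = 0)
E(V) = V (E(V) = 0 + V = V)
(p(4, (0 - 2)**2) + E(6))**2 = (0 + 6)**2 = 6**2 = 36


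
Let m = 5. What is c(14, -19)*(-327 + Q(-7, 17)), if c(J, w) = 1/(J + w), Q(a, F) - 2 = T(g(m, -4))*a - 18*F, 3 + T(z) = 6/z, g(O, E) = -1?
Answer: 568/5 ≈ 113.60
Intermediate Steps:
T(z) = -3 + 6/z
Q(a, F) = 2 - 18*F - 9*a (Q(a, F) = 2 + ((-3 + 6/(-1))*a - 18*F) = 2 + ((-3 + 6*(-1))*a - 18*F) = 2 + ((-3 - 6)*a - 18*F) = 2 + (-9*a - 18*F) = 2 + (-18*F - 9*a) = 2 - 18*F - 9*a)
c(14, -19)*(-327 + Q(-7, 17)) = (-327 + (2 - 18*17 - 9*(-7)))/(14 - 19) = (-327 + (2 - 306 + 63))/(-5) = -(-327 - 241)/5 = -⅕*(-568) = 568/5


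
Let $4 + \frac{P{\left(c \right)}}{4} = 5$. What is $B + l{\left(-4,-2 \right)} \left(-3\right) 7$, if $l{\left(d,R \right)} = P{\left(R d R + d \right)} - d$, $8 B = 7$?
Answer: $- \frac{1337}{8} \approx -167.13$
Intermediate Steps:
$B = \frac{7}{8}$ ($B = \frac{1}{8} \cdot 7 = \frac{7}{8} \approx 0.875$)
$P{\left(c \right)} = 4$ ($P{\left(c \right)} = -16 + 4 \cdot 5 = -16 + 20 = 4$)
$l{\left(d,R \right)} = 4 - d$
$B + l{\left(-4,-2 \right)} \left(-3\right) 7 = \frac{7}{8} + \left(4 - -4\right) \left(-3\right) 7 = \frac{7}{8} + \left(4 + 4\right) \left(-3\right) 7 = \frac{7}{8} + 8 \left(-3\right) 7 = \frac{7}{8} - 168 = - \frac{1337}{8}$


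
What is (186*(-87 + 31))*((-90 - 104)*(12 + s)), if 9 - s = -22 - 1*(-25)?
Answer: 36372672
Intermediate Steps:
s = 6 (s = 9 - (-22 - 1*(-25)) = 9 - (-22 + 25) = 9 - 1*3 = 9 - 3 = 6)
(186*(-87 + 31))*((-90 - 104)*(12 + s)) = (186*(-87 + 31))*((-90 - 104)*(12 + 6)) = (186*(-56))*(-194*18) = -10416*(-3492) = 36372672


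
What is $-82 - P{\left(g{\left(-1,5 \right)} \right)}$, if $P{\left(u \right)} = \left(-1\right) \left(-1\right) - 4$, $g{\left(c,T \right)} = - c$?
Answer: $-79$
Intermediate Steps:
$P{\left(u \right)} = -3$ ($P{\left(u \right)} = 1 - 4 = -3$)
$-82 - P{\left(g{\left(-1,5 \right)} \right)} = -82 - -3 = -82 + 3 = -79$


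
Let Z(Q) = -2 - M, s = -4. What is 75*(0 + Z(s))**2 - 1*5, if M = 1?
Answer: 670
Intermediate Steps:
Z(Q) = -3 (Z(Q) = -2 - 1*1 = -2 - 1 = -3)
75*(0 + Z(s))**2 - 1*5 = 75*(0 - 3)**2 - 1*5 = 75*(-3)**2 - 5 = 75*9 - 5 = 675 - 5 = 670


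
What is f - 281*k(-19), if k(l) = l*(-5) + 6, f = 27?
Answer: -28354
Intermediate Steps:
k(l) = 6 - 5*l (k(l) = -5*l + 6 = 6 - 5*l)
f - 281*k(-19) = 27 - 281*(6 - 5*(-19)) = 27 - 281*(6 + 95) = 27 - 281*101 = 27 - 28381 = -28354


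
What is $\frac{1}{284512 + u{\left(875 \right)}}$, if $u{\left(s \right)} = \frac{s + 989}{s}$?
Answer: $\frac{875}{248949864} \approx 3.5148 \cdot 10^{-6}$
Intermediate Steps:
$u{\left(s \right)} = \frac{989 + s}{s}$
$\frac{1}{284512 + u{\left(875 \right)}} = \frac{1}{284512 + \frac{989 + 875}{875}} = \frac{1}{284512 + \frac{1}{875} \cdot 1864} = \frac{1}{284512 + \frac{1864}{875}} = \frac{1}{\frac{248949864}{875}} = \frac{875}{248949864}$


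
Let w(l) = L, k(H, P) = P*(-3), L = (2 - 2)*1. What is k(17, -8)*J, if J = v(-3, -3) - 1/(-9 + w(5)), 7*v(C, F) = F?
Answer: -160/21 ≈ -7.6190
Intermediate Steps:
L = 0 (L = 0*1 = 0)
k(H, P) = -3*P
v(C, F) = F/7
w(l) = 0
J = -20/63 (J = (1/7)*(-3) - 1/(-9 + 0) = -3/7 - 1/(-9) = -3/7 - 1*(-1/9) = -3/7 + 1/9 = -20/63 ≈ -0.31746)
k(17, -8)*J = -3*(-8)*(-20/63) = 24*(-20/63) = -160/21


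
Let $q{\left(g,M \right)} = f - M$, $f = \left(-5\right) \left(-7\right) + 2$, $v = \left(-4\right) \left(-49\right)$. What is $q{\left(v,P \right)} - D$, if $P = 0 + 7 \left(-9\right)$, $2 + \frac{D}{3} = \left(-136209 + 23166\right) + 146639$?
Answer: $-100682$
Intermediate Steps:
$D = 100782$ ($D = -6 + 3 \left(\left(-136209 + 23166\right) + 146639\right) = -6 + 3 \left(-113043 + 146639\right) = -6 + 3 \cdot 33596 = -6 + 100788 = 100782$)
$v = 196$
$f = 37$ ($f = 35 + 2 = 37$)
$P = -63$ ($P = 0 - 63 = -63$)
$q{\left(g,M \right)} = 37 - M$
$q{\left(v,P \right)} - D = \left(37 - -63\right) - 100782 = \left(37 + 63\right) - 100782 = 100 - 100782 = -100682$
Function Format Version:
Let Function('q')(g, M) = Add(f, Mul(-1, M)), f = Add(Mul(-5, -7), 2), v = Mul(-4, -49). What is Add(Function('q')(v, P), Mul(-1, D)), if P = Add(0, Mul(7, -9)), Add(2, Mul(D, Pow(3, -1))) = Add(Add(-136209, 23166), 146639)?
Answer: -100682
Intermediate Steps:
D = 100782 (D = Add(-6, Mul(3, Add(Add(-136209, 23166), 146639))) = Add(-6, Mul(3, Add(-113043, 146639))) = Add(-6, Mul(3, 33596)) = Add(-6, 100788) = 100782)
v = 196
f = 37 (f = Add(35, 2) = 37)
P = -63 (P = Add(0, -63) = -63)
Function('q')(g, M) = Add(37, Mul(-1, M))
Add(Function('q')(v, P), Mul(-1, D)) = Add(Add(37, Mul(-1, -63)), Mul(-1, 100782)) = Add(Add(37, 63), -100782) = Add(100, -100782) = -100682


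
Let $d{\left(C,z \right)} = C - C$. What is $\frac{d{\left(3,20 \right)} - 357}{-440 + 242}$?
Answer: $\frac{119}{66} \approx 1.803$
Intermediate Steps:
$d{\left(C,z \right)} = 0$
$\frac{d{\left(3,20 \right)} - 357}{-440 + 242} = \frac{0 - 357}{-440 + 242} = - \frac{357}{-198} = \left(-357\right) \left(- \frac{1}{198}\right) = \frac{119}{66}$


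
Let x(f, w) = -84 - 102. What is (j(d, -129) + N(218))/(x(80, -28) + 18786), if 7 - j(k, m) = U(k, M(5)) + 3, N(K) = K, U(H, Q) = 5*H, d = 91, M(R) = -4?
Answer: -233/18600 ≈ -0.012527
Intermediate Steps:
j(k, m) = 4 - 5*k (j(k, m) = 7 - (5*k + 3) = 7 - (3 + 5*k) = 7 + (-3 - 5*k) = 4 - 5*k)
x(f, w) = -186
(j(d, -129) + N(218))/(x(80, -28) + 18786) = ((4 - 5*91) + 218)/(-186 + 18786) = ((4 - 455) + 218)/18600 = (-451 + 218)*(1/18600) = -233*1/18600 = -233/18600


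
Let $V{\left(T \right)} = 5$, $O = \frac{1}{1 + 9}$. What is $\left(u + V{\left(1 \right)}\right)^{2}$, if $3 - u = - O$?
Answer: $\frac{6561}{100} \approx 65.61$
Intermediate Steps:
$O = \frac{1}{10} \approx 0.1$
$u = \frac{31}{10}$ ($u = 3 - \left(-1\right) \frac{1}{10} = 3 - - \frac{1}{10} = 3 + \frac{1}{10} = \frac{31}{10} \approx 3.1$)
$\left(u + V{\left(1 \right)}\right)^{2} = \left(\frac{31}{10} + 5\right)^{2} = \left(\frac{81}{10}\right)^{2} = \frac{6561}{100}$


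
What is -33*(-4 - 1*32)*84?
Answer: 99792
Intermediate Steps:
-33*(-4 - 1*32)*84 = -33*(-4 - 32)*84 = -33*(-36)*84 = 1188*84 = 99792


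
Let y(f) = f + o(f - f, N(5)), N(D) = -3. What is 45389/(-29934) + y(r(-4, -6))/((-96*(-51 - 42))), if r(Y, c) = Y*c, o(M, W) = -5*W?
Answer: -22448087/14847264 ≈ -1.5119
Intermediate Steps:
y(f) = 15 + f (y(f) = f - 5*(-3) = f + 15 = 15 + f)
45389/(-29934) + y(r(-4, -6))/((-96*(-51 - 42))) = 45389/(-29934) + (15 - 4*(-6))/((-96*(-51 - 42))) = 45389*(-1/29934) + (15 + 24)/((-96*(-93))) = -45389/29934 + 39/8928 = -45389/29934 + 39*(1/8928) = -45389/29934 + 13/2976 = -22448087/14847264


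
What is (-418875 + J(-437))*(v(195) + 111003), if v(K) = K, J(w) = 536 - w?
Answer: -46469866596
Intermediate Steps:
(-418875 + J(-437))*(v(195) + 111003) = (-418875 + (536 - 1*(-437)))*(195 + 111003) = (-418875 + (536 + 437))*111198 = (-418875 + 973)*111198 = -417902*111198 = -46469866596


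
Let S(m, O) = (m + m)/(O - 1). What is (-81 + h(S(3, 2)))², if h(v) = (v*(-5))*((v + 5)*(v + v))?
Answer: 16329681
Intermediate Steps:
S(m, O) = 2*m/(-1 + O) (S(m, O) = (2*m)/(-1 + O) = 2*m/(-1 + O))
h(v) = -10*v²*(5 + v) (h(v) = (-5*v)*((5 + v)*(2*v)) = (-5*v)*(2*v*(5 + v)) = -10*v²*(5 + v))
(-81 + h(S(3, 2)))² = (-81 + 10*(2*3/(-1 + 2))²*(-5 - 2*3/(-1 + 2)))² = (-81 + 10*(2*3/1)²*(-5 - 2*3/1))² = (-81 + 10*(2*3*1)²*(-5 - 2*3))² = (-81 + 10*6²*(-5 - 1*6))² = (-81 + 10*36*(-5 - 6))² = (-81 + 10*36*(-11))² = (-81 - 3960)² = (-4041)² = 16329681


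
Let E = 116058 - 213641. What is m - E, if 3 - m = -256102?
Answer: 353688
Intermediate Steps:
m = 256105 (m = 3 - 1*(-256102) = 3 + 256102 = 256105)
E = -97583
m - E = 256105 - 1*(-97583) = 256105 + 97583 = 353688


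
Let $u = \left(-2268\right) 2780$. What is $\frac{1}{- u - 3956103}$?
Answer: $\frac{1}{2348937} \approx 4.2572 \cdot 10^{-7}$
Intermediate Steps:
$u = -6305040$
$\frac{1}{- u - 3956103} = \frac{1}{\left(-1\right) \left(-6305040\right) - 3956103} = \frac{1}{6305040 - 3956103} = \frac{1}{2348937}$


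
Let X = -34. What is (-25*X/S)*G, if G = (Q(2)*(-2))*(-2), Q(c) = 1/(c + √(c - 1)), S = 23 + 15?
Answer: 1700/57 ≈ 29.825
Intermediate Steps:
S = 38
Q(c) = 1/(c + √(-1 + c))
G = 4/3 (G = (-2/(2 + √(-1 + 2)))*(-2) = (-2/(2 + √1))*(-2) = (-2/(2 + 1))*(-2) = (-2/3)*(-2) = ((⅓)*(-2))*(-2) = -⅔*(-2) = 4/3 ≈ 1.3333)
(-25*X/S)*G = -(-850)/38*(4/3) = -25*(-17/19)*(4/3) = (425/19)*(4/3) = 1700/57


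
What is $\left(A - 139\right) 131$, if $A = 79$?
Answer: $-7860$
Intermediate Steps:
$\left(A - 139\right) 131 = \left(79 - 139\right) 131 = \left(-60\right) 131 = -7860$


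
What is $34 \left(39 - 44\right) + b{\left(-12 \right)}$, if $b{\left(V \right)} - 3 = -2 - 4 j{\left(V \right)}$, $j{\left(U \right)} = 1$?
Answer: $-173$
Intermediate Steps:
$b{\left(V \right)} = -3$ ($b{\left(V \right)} = 3 - 6 = -3$)
$34 \left(39 - 44\right) + b{\left(-12 \right)} = 34 \left(39 - 44\right) - 3 = 34 \left(-5\right) - 3 = -170 - 3 = -173$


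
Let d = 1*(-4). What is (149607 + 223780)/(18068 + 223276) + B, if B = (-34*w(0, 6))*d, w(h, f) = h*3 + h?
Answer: 373387/241344 ≈ 1.5471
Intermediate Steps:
w(h, f) = 4*h (w(h, f) = 3*h + h = 4*h)
d = -4
B = 0 (B = -136*0*(-4) = -34*0*(-4) = 0*(-4) = 0)
(149607 + 223780)/(18068 + 223276) + B = (149607 + 223780)/(18068 + 223276) + 0 = 373387/241344 + 0 = 373387/241344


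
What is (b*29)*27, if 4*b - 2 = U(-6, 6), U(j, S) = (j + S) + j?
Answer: -783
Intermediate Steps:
U(j, S) = S + 2*j (U(j, S) = (S + j) + j = S + 2*j)
b = -1 (b = ½ + (6 + 2*(-6))/4 = ½ + (6 - 12)/4 = ½ + (¼)*(-6) = ½ - 3/2 = -1)
(b*29)*27 = -1*29*27 = -29*27 = -783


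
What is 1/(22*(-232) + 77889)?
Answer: 1/72785 ≈ 1.3739e-5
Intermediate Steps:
1/(22*(-232) + 77889) = 1/(-5104 + 77889) = 1/72785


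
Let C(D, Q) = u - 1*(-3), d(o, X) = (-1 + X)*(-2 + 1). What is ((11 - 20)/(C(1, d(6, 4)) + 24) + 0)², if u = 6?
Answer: 9/121 ≈ 0.074380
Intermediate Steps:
d(o, X) = 1 - X (d(o, X) = (-1 + X)*(-1) = 1 - X)
C(D, Q) = 9 (C(D, Q) = 6 - 1*(-3) = 6 + 3 = 9)
((11 - 20)/(C(1, d(6, 4)) + 24) + 0)² = ((11 - 20)/(9 + 24) + 0)² = (-9/33 + 0)² = (-9*1/33 + 0)² = (-3/11 + 0)² = (-3/11)² = 9/121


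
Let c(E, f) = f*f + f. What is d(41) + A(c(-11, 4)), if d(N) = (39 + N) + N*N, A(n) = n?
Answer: 1781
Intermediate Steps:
c(E, f) = f + f² (c(E, f) = f² + f = f + f²)
d(N) = 39 + N + N² (d(N) = (39 + N) + N² = 39 + N + N²)
d(41) + A(c(-11, 4)) = (39 + 41 + 41²) + 4*(1 + 4) = (39 + 41 + 1681) + 4*5 = 1761 + 20 = 1781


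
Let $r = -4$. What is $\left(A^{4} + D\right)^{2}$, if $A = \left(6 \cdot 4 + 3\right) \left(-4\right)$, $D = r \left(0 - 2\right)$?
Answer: $18509304279601216$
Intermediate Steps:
$D = 8$ ($D = - 4 \left(0 - 2\right) = \left(-4\right) \left(-2\right) = 8$)
$A = -108$ ($A = \left(24 + 3\right) \left(-4\right) = 27 \left(-4\right) = -108$)
$\left(A^{4} + D\right)^{2} = \left(\left(-108\right)^{4} + 8\right)^{2} = \left(136048896 + 8\right)^{2} = 136048904^{2} = 18509304279601216$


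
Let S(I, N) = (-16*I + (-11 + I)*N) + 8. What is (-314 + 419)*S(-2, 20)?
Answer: -23100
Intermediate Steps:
S(I, N) = 8 - 16*I + N*(-11 + I) (S(I, N) = (-16*I + N*(-11 + I)) + 8 = 8 - 16*I + N*(-11 + I))
(-314 + 419)*S(-2, 20) = (-314 + 419)*(8 - 16*(-2) - 11*20 - 2*20) = 105*(8 + 32 - 220 - 40) = 105*(-220) = -23100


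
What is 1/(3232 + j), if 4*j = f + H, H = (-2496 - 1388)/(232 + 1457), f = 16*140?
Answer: 1689/6403717 ≈ 0.00026375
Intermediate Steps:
f = 2240
H = -3884/1689 ≈ -2.2996
j = 944869/1689 (j = (2240 - 3884/1689)/4 = (¼)*(3779476/1689) = 944869/1689 ≈ 559.42)
1/(3232 + j) = 1/(3232 + 944869/1689) = 1/(6403717/1689) = 1689/6403717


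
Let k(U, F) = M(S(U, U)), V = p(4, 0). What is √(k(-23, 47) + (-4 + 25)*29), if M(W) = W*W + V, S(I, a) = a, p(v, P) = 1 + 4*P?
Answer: √1139 ≈ 33.749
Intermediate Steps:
V = 1 (V = 1 + 4*0 = 1 + 0 = 1)
M(W) = 1 + W² (M(W) = W*W + 1 = W² + 1 = 1 + W²)
k(U, F) = 1 + U²
√(k(-23, 47) + (-4 + 25)*29) = √((1 + (-23)²) + (-4 + 25)*29) = √((1 + 529) + 21*29) = √(530 + 609) = √1139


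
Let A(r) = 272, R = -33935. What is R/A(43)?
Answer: -33935/272 ≈ -124.76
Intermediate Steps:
R/A(43) = -33935/272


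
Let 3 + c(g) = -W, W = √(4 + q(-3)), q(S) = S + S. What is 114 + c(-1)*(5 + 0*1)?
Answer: 99 - 5*I*√2 ≈ 99.0 - 7.0711*I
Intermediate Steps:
q(S) = 2*S
W = I*√2 (W = √(4 + 2*(-3)) = √(4 - 6) = √(-2) = I*√2 ≈ 1.4142*I)
c(g) = -3 - I*√2
114 + c(-1)*(5 + 0*1) = 114 + (-3 - I*√2)*(5 + 0*1) = 114 + (-3 - I*√2)*(5 + 0) = 114 + (-3 - I*√2)*5 = 114 + (-15 - 5*I*√2) = 99 - 5*I*√2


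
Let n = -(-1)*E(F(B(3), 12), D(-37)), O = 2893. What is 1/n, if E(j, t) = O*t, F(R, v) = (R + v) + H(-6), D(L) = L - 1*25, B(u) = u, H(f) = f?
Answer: -1/179366 ≈ -5.5752e-6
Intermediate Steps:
D(L) = -25 + L (D(L) = L - 25 = -25 + L)
F(R, v) = -6 + R + v (F(R, v) = (R + v) - 6 = -6 + R + v)
E(j, t) = 2893*t
n = -179366 (n = -(-1)*2893*(-25 - 37) = -(-1)*2893*(-62) = -(-1)*(-179366) = -1*179366 = -179366)
1/n = 1/(-179366) = -1/179366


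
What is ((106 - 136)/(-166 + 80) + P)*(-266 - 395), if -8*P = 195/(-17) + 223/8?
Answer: 52624193/46784 ≈ 1124.8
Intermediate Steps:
P = -2231/1088 (P = -(195/(-17) + 223/8)/8 = -(195*(-1/17) + 223*(⅛))/8 = -(-195/17 + 223/8)/8 = -⅛*2231/136 = -2231/1088 ≈ -2.0506)
((106 - 136)/(-166 + 80) + P)*(-266 - 395) = ((106 - 136)/(-166 + 80) - 2231/1088)*(-266 - 395) = (-30/(-86) - 2231/1088)*(-661) = (-30*(-1/86) - 2231/1088)*(-661) = (15/43 - 2231/1088)*(-661) = -79613/46784*(-661) = 52624193/46784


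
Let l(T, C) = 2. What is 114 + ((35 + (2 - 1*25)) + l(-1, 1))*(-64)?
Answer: -782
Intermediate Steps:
114 + ((35 + (2 - 1*25)) + l(-1, 1))*(-64) = 114 + ((35 + (2 - 1*25)) + 2)*(-64) = 114 + ((35 + (2 - 25)) + 2)*(-64) = 114 + ((35 - 23) + 2)*(-64) = 114 + (12 + 2)*(-64) = 114 + 14*(-64) = 114 - 896 = -782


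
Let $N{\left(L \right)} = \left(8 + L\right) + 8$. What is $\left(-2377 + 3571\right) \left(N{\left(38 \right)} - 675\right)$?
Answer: $-741474$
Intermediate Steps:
$N{\left(L \right)} = 16 + L$
$\left(-2377 + 3571\right) \left(N{\left(38 \right)} - 675\right) = \left(-2377 + 3571\right) \left(\left(16 + 38\right) - 675\right) = 1194 \left(54 - 675\right) = 1194 \left(-621\right) = -741474$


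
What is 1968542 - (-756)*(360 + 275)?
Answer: 2448602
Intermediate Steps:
1968542 - (-756)*(360 + 275) = 1968542 - (-756)*635 = 1968542 - 1*(-480060) = 1968542 + 480060 = 2448602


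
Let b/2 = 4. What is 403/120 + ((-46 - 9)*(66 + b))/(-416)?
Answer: 41003/3120 ≈ 13.142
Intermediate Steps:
b = 8 (b = 2*4 = 8)
403/120 + ((-46 - 9)*(66 + b))/(-416) = 403/120 + ((-46 - 9)*(66 + 8))/(-416) = 403*(1/120) - 55*74*(-1/416) = 403/120 - 4070*(-1/416) = 403/120 + 2035/208 = 41003/3120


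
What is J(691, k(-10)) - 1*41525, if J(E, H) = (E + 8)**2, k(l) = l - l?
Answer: 447076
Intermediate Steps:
k(l) = 0
J(E, H) = (8 + E)**2
J(691, k(-10)) - 1*41525 = (8 + 691)**2 - 1*41525 = 699**2 - 41525 = 488601 - 41525 = 447076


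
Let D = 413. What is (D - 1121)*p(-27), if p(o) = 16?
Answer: -11328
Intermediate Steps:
(D - 1121)*p(-27) = (413 - 1121)*16 = -708*16 = -11328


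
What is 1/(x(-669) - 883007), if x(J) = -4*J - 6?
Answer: -1/880337 ≈ -1.1359e-6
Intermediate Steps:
x(J) = -6 - 4*J
1/(x(-669) - 883007) = 1/((-6 - 4*(-669)) - 883007) = 1/((-6 + 2676) - 883007) = 1/(2670 - 883007) = 1/(-880337) = -1/880337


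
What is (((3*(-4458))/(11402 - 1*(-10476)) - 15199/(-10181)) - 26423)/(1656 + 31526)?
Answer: -2942630245143/3695477979538 ≈ -0.79628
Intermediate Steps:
(((3*(-4458))/(11402 - 1*(-10476)) - 15199/(-10181)) - 26423)/(1656 + 31526) = ((-13374/(11402 + 10476) - 15199*(-1/10181)) - 26423)/33182 = ((-13374/21878 + 15199/10181) - 26423)*(1/33182) = ((-13374*1/21878 + 15199/10181) - 26423)*(1/33182) = ((-6687/10939 + 15199/10181) - 26423)*(1/33182) = (98181514/111369959 - 26423)*(1/33182) = -2942630245143/111369959*1/33182 = -2942630245143/3695477979538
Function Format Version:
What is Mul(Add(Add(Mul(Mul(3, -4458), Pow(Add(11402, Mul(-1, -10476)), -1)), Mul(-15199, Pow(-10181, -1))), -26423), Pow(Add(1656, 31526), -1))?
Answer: Rational(-2942630245143, 3695477979538) ≈ -0.79628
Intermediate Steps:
Mul(Add(Add(Mul(Mul(3, -4458), Pow(Add(11402, Mul(-1, -10476)), -1)), Mul(-15199, Pow(-10181, -1))), -26423), Pow(Add(1656, 31526), -1)) = Mul(Add(Add(Mul(-13374, Pow(Add(11402, 10476), -1)), Mul(-15199, Rational(-1, 10181))), -26423), Pow(33182, -1)) = Mul(Add(Add(Mul(-13374, Pow(21878, -1)), Rational(15199, 10181)), -26423), Rational(1, 33182)) = Mul(Add(Add(Mul(-13374, Rational(1, 21878)), Rational(15199, 10181)), -26423), Rational(1, 33182)) = Mul(Add(Add(Rational(-6687, 10939), Rational(15199, 10181)), -26423), Rational(1, 33182)) = Mul(Add(Rational(98181514, 111369959), -26423), Rational(1, 33182)) = Mul(Rational(-2942630245143, 111369959), Rational(1, 33182)) = Rational(-2942630245143, 3695477979538)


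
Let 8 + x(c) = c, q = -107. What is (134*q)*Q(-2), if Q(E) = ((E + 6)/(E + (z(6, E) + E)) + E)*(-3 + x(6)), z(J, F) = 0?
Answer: -215070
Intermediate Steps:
x(c) = -8 + c
Q(E) = -5*E - 5*(6 + E)/(2*E) (Q(E) = ((E + 6)/(E + (0 + E)) + E)*(-3 + (-8 + 6)) = ((6 + E)/(E + E) + E)*(-3 - 2) = ((6 + E)/((2*E)) + E)*(-5) = ((6 + E)*(1/(2*E)) + E)*(-5) = ((6 + E)/(2*E) + E)*(-5) = (E + (6 + E)/(2*E))*(-5) = -5*E - 5*(6 + E)/(2*E))
(134*q)*Q(-2) = (134*(-107))*(-5/2 - 15/(-2) - 5*(-2)) = -14338*(-5/2 - 15*(-1/2) + 10) = -14338*(-5/2 + 15/2 + 10) = -14338*15 = -215070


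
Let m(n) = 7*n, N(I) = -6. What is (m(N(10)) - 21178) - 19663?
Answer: -40883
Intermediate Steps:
(m(N(10)) - 21178) - 19663 = (7*(-6) - 21178) - 19663 = (-42 - 21178) - 19663 = -21220 - 19663 = -40883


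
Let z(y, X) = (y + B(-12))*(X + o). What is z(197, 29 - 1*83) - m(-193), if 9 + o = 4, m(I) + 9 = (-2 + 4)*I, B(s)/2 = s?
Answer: -9812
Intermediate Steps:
B(s) = 2*s
m(I) = -9 + 2*I (m(I) = -9 + (-2 + 4)*I = -9 + 2*I)
o = -5 (o = -9 + 4 = -5)
z(y, X) = (-24 + y)*(-5 + X) (z(y, X) = (y + 2*(-12))*(X - 5) = (y - 24)*(-5 + X) = (-24 + y)*(-5 + X))
z(197, 29 - 1*83) - m(-193) = (120 - 24*(29 - 1*83) - 5*197 + (29 - 1*83)*197) - (-9 + 2*(-193)) = (120 - 24*(29 - 83) - 985 + (29 - 83)*197) - (-9 - 386) = (120 - 24*(-54) - 985 - 54*197) - 1*(-395) = (120 + 1296 - 985 - 10638) + 395 = -10207 + 395 = -9812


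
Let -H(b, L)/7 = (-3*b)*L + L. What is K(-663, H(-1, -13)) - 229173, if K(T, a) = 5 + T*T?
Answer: 210401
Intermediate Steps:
H(b, L) = -7*L + 21*L*b (H(b, L) = -7*((-3*b)*L + L) = -7*(-3*L*b + L) = -7*(L - 3*L*b) = -7*L + 21*L*b)
K(T, a) = 5 + T**2
K(-663, H(-1, -13)) - 229173 = (5 + (-663)**2) - 229173 = (5 + 439569) - 229173 = 439574 - 229173 = 210401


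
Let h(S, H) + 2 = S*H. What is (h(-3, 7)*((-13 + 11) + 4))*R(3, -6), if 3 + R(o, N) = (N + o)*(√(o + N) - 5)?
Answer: -552 + 138*I*√3 ≈ -552.0 + 239.02*I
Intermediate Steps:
h(S, H) = -2 + H*S (h(S, H) = -2 + S*H = -2 + H*S)
R(o, N) = -3 + (-5 + √(N + o))*(N + o) (R(o, N) = -3 + (N + o)*(√(o + N) - 5) = -3 + (N + o)*(√(N + o) - 5) = -3 + (N + o)*(-5 + √(N + o)) = -3 + (-5 + √(N + o))*(N + o))
(h(-3, 7)*((-13 + 11) + 4))*R(3, -6) = ((-2 + 7*(-3))*((-13 + 11) + 4))*(-3 - 5*(-6) - 5*3 - 6*√(-6 + 3) + 3*√(-6 + 3)) = ((-2 - 21)*(-2 + 4))*(-3 + 30 - 15 - 6*I*√3 + 3*√(-3)) = (-23*2)*(-3 + 30 - 15 - 6*I*√3 + 3*(I*√3)) = -46*(-3 + 30 - 15 - 6*I*√3 + 3*I*√3) = -46*(12 - 3*I*√3) = -552 + 138*I*√3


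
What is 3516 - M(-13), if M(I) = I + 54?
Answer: 3475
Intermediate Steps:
M(I) = 54 + I
3516 - M(-13) = 3516 - (54 - 13) = 3516 - 1*41 = 3516 - 41 = 3475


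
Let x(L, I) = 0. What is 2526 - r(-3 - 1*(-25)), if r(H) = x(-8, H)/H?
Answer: 2526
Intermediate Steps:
r(H) = 0 (r(H) = 0/H = 0)
2526 - r(-3 - 1*(-25)) = 2526 - 1*0 = 2526 + 0 = 2526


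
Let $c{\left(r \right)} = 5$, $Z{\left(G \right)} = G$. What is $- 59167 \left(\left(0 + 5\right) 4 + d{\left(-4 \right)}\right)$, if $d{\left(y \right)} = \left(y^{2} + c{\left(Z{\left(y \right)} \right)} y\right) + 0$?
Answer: $-946672$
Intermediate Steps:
$d{\left(y \right)} = y^{2} + 5 y$ ($d{\left(y \right)} = \left(y^{2} + 5 y\right) + 0 = y^{2} + 5 y$)
$- 59167 \left(\left(0 + 5\right) 4 + d{\left(-4 \right)}\right) = - 59167 \left(\left(0 + 5\right) 4 - 4 \left(5 - 4\right)\right) = - 59167 \left(5 \cdot 4 - 4\right) = - 59167 \left(20 - 4\right) = \left(-59167\right) 16 = -946672$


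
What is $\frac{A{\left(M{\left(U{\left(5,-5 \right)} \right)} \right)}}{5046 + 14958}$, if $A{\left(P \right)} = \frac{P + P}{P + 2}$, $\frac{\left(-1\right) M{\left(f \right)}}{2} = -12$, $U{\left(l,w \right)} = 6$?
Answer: $\frac{2}{21671} \approx 9.2289 \cdot 10^{-5}$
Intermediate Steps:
$M{\left(f \right)} = 24$ ($M{\left(f \right)} = \left(-2\right) \left(-12\right) = 24$)
$A{\left(P \right)} = \frac{2 P}{2 + P}$
$\frac{A{\left(M{\left(U{\left(5,-5 \right)} \right)} \right)}}{5046 + 14958} = \frac{2 \cdot 24 \frac{1}{2 + 24}}{5046 + 14958} = \frac{2 \cdot 24 \cdot \frac{1}{26}}{20004} = 2 \cdot 24 \cdot \frac{1}{26} \cdot \frac{1}{20004} = \frac{24}{13} \cdot \frac{1}{20004} = \frac{2}{21671}$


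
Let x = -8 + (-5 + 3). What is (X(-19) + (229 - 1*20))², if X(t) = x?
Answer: 39601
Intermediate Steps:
x = -10 (x = -8 - 2 = -10)
X(t) = -10
(X(-19) + (229 - 1*20))² = (-10 + (229 - 1*20))² = (-10 + (229 - 20))² = (-10 + 209)² = 199² = 39601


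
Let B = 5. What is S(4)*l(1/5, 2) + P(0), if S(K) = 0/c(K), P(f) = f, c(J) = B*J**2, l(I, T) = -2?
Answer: 0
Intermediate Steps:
c(J) = 5*J**2
S(K) = 0 (S(K) = 0/((5*K**2)) = 0*(1/(5*K**2)) = 0)
S(4)*l(1/5, 2) + P(0) = 0*(-2) + 0 = 0 + 0 = 0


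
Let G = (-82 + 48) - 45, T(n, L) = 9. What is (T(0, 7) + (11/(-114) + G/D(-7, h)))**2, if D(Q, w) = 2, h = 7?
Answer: 3041536/3249 ≈ 936.15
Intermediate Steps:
G = -79 (G = -34 - 45 = -79)
(T(0, 7) + (11/(-114) + G/D(-7, h)))**2 = (9 + (11/(-114) - 79/2))**2 = (9 + (11*(-1/114) - 79*1/2))**2 = (9 + (-11/114 - 79/2))**2 = (9 - 2257/57)**2 = (-1744/57)**2 = 3041536/3249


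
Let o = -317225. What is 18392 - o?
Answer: 335617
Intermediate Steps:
18392 - o = 18392 - 1*(-317225) = 18392 + 317225 = 335617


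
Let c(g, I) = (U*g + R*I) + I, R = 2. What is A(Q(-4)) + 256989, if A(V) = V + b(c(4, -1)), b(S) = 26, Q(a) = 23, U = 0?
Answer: 257038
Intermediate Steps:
c(g, I) = 3*I (c(g, I) = (0*g + 2*I) + I = (0 + 2*I) + I = 2*I + I = 3*I)
A(V) = 26 + V (A(V) = V + 26 = 26 + V)
A(Q(-4)) + 256989 = (26 + 23) + 256989 = 49 + 256989 = 257038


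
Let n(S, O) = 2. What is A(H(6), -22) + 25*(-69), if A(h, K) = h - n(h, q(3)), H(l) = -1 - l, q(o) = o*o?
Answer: -1734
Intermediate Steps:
q(o) = o²
A(h, K) = -2 + h (A(h, K) = h - 1*2 = h - 2 = -2 + h)
A(H(6), -22) + 25*(-69) = (-2 + (-1 - 1*6)) + 25*(-69) = (-2 + (-1 - 6)) - 1725 = (-2 - 7) - 1725 = -9 - 1725 = -1734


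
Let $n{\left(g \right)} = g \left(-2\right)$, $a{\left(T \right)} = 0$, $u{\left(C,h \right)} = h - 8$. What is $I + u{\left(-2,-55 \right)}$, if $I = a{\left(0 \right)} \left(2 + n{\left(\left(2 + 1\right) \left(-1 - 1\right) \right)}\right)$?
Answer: $-63$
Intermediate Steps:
$u{\left(C,h \right)} = -8 + h$ ($u{\left(C,h \right)} = h - 8 = -8 + h$)
$n{\left(g \right)} = - 2 g$
$I = 0$ ($I = 0 \left(2 - 2 \left(2 + 1\right) \left(-1 - 1\right)\right) = 0 \left(2 - 2 \cdot 3 \left(-2\right)\right) = 0 \left(2 - -12\right) = 0 \left(2 + 12\right) = 0 \cdot 14 = 0$)
$I + u{\left(-2,-55 \right)} = 0 - 63 = -63$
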